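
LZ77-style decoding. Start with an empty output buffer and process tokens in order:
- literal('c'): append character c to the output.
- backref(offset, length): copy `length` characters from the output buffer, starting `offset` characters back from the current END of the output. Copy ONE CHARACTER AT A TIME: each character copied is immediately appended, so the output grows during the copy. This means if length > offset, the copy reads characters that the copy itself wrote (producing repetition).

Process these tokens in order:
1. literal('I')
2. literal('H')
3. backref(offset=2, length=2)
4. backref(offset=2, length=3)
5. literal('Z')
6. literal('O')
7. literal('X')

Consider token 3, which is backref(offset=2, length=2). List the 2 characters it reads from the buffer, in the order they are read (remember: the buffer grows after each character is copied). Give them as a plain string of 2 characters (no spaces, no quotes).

Token 1: literal('I'). Output: "I"
Token 2: literal('H'). Output: "IH"
Token 3: backref(off=2, len=2). Buffer before: "IH" (len 2)
  byte 1: read out[0]='I', append. Buffer now: "IHI"
  byte 2: read out[1]='H', append. Buffer now: "IHIH"

Answer: IH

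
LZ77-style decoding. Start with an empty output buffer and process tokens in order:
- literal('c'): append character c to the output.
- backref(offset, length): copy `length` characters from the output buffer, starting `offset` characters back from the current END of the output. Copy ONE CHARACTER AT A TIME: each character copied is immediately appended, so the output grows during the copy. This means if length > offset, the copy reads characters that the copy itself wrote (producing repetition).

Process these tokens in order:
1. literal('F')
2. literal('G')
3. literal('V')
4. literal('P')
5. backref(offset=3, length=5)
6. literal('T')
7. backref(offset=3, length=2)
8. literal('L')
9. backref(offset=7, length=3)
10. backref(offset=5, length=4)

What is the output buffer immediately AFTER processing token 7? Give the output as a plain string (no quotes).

Answer: FGVPGVPGVTGV

Derivation:
Token 1: literal('F'). Output: "F"
Token 2: literal('G'). Output: "FG"
Token 3: literal('V'). Output: "FGV"
Token 4: literal('P'). Output: "FGVP"
Token 5: backref(off=3, len=5) (overlapping!). Copied 'GVPGV' from pos 1. Output: "FGVPGVPGV"
Token 6: literal('T'). Output: "FGVPGVPGVT"
Token 7: backref(off=3, len=2). Copied 'GV' from pos 7. Output: "FGVPGVPGVTGV"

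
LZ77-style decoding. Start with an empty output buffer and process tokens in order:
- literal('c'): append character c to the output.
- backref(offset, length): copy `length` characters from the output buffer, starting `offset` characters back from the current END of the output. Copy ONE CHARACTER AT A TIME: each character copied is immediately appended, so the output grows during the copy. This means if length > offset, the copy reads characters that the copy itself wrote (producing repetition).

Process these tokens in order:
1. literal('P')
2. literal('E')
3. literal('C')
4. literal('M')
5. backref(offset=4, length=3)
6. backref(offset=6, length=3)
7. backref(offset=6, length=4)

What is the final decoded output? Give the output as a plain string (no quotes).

Token 1: literal('P'). Output: "P"
Token 2: literal('E'). Output: "PE"
Token 3: literal('C'). Output: "PEC"
Token 4: literal('M'). Output: "PECM"
Token 5: backref(off=4, len=3). Copied 'PEC' from pos 0. Output: "PECMPEC"
Token 6: backref(off=6, len=3). Copied 'ECM' from pos 1. Output: "PECMPECECM"
Token 7: backref(off=6, len=4). Copied 'PECE' from pos 4. Output: "PECMPECECMPECE"

Answer: PECMPECECMPECE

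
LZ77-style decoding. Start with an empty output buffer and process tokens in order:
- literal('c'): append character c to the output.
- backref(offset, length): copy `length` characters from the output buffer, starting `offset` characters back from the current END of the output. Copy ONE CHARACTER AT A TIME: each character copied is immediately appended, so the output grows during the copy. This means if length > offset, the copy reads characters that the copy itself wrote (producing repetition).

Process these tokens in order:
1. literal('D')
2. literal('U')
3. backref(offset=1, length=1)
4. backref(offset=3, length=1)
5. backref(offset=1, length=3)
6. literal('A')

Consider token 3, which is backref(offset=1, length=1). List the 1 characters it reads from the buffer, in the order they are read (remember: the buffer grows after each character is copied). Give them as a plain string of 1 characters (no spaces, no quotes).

Answer: U

Derivation:
Token 1: literal('D'). Output: "D"
Token 2: literal('U'). Output: "DU"
Token 3: backref(off=1, len=1). Buffer before: "DU" (len 2)
  byte 1: read out[1]='U', append. Buffer now: "DUU"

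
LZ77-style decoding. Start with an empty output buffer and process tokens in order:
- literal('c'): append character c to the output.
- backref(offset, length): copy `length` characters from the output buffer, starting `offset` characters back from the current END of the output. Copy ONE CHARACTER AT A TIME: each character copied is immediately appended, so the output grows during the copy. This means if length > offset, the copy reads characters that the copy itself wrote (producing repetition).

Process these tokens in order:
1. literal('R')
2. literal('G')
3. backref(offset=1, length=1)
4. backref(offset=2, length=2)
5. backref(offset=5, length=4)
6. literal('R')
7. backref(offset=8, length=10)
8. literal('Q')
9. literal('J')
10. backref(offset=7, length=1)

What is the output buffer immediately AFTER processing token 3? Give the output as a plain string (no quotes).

Token 1: literal('R'). Output: "R"
Token 2: literal('G'). Output: "RG"
Token 3: backref(off=1, len=1). Copied 'G' from pos 1. Output: "RGG"

Answer: RGG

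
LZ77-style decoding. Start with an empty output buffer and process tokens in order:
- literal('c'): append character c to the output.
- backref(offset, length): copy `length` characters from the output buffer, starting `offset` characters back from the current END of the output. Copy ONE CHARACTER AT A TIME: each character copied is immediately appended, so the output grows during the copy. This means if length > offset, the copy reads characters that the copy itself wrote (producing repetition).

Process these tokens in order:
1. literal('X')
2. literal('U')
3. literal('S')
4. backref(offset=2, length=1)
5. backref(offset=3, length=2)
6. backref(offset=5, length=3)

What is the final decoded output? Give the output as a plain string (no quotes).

Answer: XUSUUSUSU

Derivation:
Token 1: literal('X'). Output: "X"
Token 2: literal('U'). Output: "XU"
Token 3: literal('S'). Output: "XUS"
Token 4: backref(off=2, len=1). Copied 'U' from pos 1. Output: "XUSU"
Token 5: backref(off=3, len=2). Copied 'US' from pos 1. Output: "XUSUUS"
Token 6: backref(off=5, len=3). Copied 'USU' from pos 1. Output: "XUSUUSUSU"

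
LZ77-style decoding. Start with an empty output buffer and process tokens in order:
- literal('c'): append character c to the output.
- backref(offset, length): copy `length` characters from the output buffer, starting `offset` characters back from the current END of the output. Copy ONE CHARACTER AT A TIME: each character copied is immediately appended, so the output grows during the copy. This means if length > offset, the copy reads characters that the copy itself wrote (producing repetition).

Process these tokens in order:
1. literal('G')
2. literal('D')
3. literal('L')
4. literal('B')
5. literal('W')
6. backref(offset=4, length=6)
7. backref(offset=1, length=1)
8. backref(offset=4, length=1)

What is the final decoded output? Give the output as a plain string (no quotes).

Answer: GDLBWDLBWDLLW

Derivation:
Token 1: literal('G'). Output: "G"
Token 2: literal('D'). Output: "GD"
Token 3: literal('L'). Output: "GDL"
Token 4: literal('B'). Output: "GDLB"
Token 5: literal('W'). Output: "GDLBW"
Token 6: backref(off=4, len=6) (overlapping!). Copied 'DLBWDL' from pos 1. Output: "GDLBWDLBWDL"
Token 7: backref(off=1, len=1). Copied 'L' from pos 10. Output: "GDLBWDLBWDLL"
Token 8: backref(off=4, len=1). Copied 'W' from pos 8. Output: "GDLBWDLBWDLLW"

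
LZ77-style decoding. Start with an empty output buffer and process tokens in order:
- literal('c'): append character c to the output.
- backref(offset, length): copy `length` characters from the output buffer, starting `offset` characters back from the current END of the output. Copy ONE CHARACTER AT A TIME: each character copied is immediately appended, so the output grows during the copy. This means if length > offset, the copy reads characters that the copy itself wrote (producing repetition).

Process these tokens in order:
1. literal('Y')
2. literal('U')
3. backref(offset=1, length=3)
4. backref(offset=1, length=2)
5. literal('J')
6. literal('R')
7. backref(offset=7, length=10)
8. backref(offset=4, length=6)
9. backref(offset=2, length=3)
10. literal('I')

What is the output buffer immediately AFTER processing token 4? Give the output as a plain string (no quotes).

Answer: YUUUUUU

Derivation:
Token 1: literal('Y'). Output: "Y"
Token 2: literal('U'). Output: "YU"
Token 3: backref(off=1, len=3) (overlapping!). Copied 'UUU' from pos 1. Output: "YUUUU"
Token 4: backref(off=1, len=2) (overlapping!). Copied 'UU' from pos 4. Output: "YUUUUUU"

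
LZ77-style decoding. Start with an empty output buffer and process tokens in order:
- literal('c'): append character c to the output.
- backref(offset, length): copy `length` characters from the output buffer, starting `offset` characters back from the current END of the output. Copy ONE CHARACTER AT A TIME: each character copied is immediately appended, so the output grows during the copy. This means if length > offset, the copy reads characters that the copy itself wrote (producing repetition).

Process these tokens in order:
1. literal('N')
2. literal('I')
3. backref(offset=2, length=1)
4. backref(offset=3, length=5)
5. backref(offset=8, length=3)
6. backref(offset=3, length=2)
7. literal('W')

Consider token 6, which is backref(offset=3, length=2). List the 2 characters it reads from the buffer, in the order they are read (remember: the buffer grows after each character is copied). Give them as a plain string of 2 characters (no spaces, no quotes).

Token 1: literal('N'). Output: "N"
Token 2: literal('I'). Output: "NI"
Token 3: backref(off=2, len=1). Copied 'N' from pos 0. Output: "NIN"
Token 4: backref(off=3, len=5) (overlapping!). Copied 'NINNI' from pos 0. Output: "NINNINNI"
Token 5: backref(off=8, len=3). Copied 'NIN' from pos 0. Output: "NINNINNININ"
Token 6: backref(off=3, len=2). Buffer before: "NINNINNININ" (len 11)
  byte 1: read out[8]='N', append. Buffer now: "NINNINNININN"
  byte 2: read out[9]='I', append. Buffer now: "NINNINNININNI"

Answer: NI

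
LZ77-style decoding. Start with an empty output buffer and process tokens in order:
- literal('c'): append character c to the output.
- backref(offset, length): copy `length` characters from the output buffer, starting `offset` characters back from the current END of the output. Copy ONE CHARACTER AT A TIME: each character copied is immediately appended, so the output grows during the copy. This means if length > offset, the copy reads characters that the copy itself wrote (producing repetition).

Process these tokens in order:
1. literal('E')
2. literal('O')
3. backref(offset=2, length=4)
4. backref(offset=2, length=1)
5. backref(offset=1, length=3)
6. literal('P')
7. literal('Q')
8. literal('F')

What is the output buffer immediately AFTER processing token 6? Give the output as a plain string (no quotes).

Answer: EOEOEOEEEEP

Derivation:
Token 1: literal('E'). Output: "E"
Token 2: literal('O'). Output: "EO"
Token 3: backref(off=2, len=4) (overlapping!). Copied 'EOEO' from pos 0. Output: "EOEOEO"
Token 4: backref(off=2, len=1). Copied 'E' from pos 4. Output: "EOEOEOE"
Token 5: backref(off=1, len=3) (overlapping!). Copied 'EEE' from pos 6. Output: "EOEOEOEEEE"
Token 6: literal('P'). Output: "EOEOEOEEEEP"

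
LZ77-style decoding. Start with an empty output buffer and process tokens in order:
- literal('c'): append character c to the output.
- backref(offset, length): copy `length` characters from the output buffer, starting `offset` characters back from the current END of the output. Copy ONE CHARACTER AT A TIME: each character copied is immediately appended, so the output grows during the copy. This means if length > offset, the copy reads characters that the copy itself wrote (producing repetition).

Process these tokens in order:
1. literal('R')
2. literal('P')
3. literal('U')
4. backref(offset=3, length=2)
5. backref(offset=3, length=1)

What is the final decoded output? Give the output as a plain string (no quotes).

Answer: RPURPU

Derivation:
Token 1: literal('R'). Output: "R"
Token 2: literal('P'). Output: "RP"
Token 3: literal('U'). Output: "RPU"
Token 4: backref(off=3, len=2). Copied 'RP' from pos 0. Output: "RPURP"
Token 5: backref(off=3, len=1). Copied 'U' from pos 2. Output: "RPURPU"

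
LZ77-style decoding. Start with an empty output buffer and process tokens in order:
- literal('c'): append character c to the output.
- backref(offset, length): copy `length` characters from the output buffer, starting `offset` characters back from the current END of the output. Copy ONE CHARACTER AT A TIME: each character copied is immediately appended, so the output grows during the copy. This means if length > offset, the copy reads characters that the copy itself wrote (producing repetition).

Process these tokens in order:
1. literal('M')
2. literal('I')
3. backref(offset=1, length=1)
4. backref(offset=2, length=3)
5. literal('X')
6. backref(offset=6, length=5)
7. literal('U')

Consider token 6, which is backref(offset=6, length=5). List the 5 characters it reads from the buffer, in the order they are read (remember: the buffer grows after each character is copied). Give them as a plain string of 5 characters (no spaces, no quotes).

Token 1: literal('M'). Output: "M"
Token 2: literal('I'). Output: "MI"
Token 3: backref(off=1, len=1). Copied 'I' from pos 1. Output: "MII"
Token 4: backref(off=2, len=3) (overlapping!). Copied 'III' from pos 1. Output: "MIIIII"
Token 5: literal('X'). Output: "MIIIIIX"
Token 6: backref(off=6, len=5). Buffer before: "MIIIIIX" (len 7)
  byte 1: read out[1]='I', append. Buffer now: "MIIIIIXI"
  byte 2: read out[2]='I', append. Buffer now: "MIIIIIXII"
  byte 3: read out[3]='I', append. Buffer now: "MIIIIIXIII"
  byte 4: read out[4]='I', append. Buffer now: "MIIIIIXIIII"
  byte 5: read out[5]='I', append. Buffer now: "MIIIIIXIIIII"

Answer: IIIII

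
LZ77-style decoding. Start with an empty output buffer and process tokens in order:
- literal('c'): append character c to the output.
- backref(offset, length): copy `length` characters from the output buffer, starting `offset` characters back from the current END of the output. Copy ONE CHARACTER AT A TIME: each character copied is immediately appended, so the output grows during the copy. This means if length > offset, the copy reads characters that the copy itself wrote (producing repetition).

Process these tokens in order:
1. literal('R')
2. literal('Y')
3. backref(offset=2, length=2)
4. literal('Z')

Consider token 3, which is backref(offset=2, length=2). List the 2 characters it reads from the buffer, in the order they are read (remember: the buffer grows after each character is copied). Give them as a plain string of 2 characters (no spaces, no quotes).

Answer: RY

Derivation:
Token 1: literal('R'). Output: "R"
Token 2: literal('Y'). Output: "RY"
Token 3: backref(off=2, len=2). Buffer before: "RY" (len 2)
  byte 1: read out[0]='R', append. Buffer now: "RYR"
  byte 2: read out[1]='Y', append. Buffer now: "RYRY"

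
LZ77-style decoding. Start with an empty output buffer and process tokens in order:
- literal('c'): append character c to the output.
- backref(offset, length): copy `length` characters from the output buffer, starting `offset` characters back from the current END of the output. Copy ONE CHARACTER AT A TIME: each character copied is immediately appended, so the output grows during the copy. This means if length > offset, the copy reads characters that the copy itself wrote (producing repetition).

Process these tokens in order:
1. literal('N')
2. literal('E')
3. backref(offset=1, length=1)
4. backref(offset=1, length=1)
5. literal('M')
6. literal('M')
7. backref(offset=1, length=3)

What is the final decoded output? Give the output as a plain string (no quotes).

Token 1: literal('N'). Output: "N"
Token 2: literal('E'). Output: "NE"
Token 3: backref(off=1, len=1). Copied 'E' from pos 1. Output: "NEE"
Token 4: backref(off=1, len=1). Copied 'E' from pos 2. Output: "NEEE"
Token 5: literal('M'). Output: "NEEEM"
Token 6: literal('M'). Output: "NEEEMM"
Token 7: backref(off=1, len=3) (overlapping!). Copied 'MMM' from pos 5. Output: "NEEEMMMMM"

Answer: NEEEMMMMM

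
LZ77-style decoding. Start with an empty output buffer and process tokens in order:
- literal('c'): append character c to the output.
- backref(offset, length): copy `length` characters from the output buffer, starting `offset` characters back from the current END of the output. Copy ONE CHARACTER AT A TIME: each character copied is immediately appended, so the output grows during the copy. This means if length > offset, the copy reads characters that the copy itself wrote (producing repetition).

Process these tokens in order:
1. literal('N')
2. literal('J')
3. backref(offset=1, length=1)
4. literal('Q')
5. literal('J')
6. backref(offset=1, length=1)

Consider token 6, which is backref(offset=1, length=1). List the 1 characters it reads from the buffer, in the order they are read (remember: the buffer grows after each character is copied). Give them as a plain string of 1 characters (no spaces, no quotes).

Answer: J

Derivation:
Token 1: literal('N'). Output: "N"
Token 2: literal('J'). Output: "NJ"
Token 3: backref(off=1, len=1). Copied 'J' from pos 1. Output: "NJJ"
Token 4: literal('Q'). Output: "NJJQ"
Token 5: literal('J'). Output: "NJJQJ"
Token 6: backref(off=1, len=1). Buffer before: "NJJQJ" (len 5)
  byte 1: read out[4]='J', append. Buffer now: "NJJQJJ"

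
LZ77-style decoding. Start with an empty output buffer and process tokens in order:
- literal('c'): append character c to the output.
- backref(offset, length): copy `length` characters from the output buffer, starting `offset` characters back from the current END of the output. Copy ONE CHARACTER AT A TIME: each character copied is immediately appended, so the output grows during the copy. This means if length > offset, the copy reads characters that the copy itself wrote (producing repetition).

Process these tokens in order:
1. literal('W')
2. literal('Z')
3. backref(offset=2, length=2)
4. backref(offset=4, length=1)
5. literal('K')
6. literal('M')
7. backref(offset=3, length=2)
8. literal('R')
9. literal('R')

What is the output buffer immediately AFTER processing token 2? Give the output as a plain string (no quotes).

Answer: WZ

Derivation:
Token 1: literal('W'). Output: "W"
Token 2: literal('Z'). Output: "WZ"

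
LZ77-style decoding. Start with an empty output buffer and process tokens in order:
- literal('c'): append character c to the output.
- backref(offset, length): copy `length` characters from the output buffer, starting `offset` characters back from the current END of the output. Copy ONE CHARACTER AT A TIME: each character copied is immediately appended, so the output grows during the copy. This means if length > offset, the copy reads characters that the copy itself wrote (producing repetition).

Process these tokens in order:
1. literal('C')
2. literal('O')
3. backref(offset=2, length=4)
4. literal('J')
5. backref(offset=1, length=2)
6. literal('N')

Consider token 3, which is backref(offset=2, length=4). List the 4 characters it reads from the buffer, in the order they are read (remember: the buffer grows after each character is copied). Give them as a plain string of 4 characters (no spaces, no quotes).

Answer: COCO

Derivation:
Token 1: literal('C'). Output: "C"
Token 2: literal('O'). Output: "CO"
Token 3: backref(off=2, len=4). Buffer before: "CO" (len 2)
  byte 1: read out[0]='C', append. Buffer now: "COC"
  byte 2: read out[1]='O', append. Buffer now: "COCO"
  byte 3: read out[2]='C', append. Buffer now: "COCOC"
  byte 4: read out[3]='O', append. Buffer now: "COCOCO"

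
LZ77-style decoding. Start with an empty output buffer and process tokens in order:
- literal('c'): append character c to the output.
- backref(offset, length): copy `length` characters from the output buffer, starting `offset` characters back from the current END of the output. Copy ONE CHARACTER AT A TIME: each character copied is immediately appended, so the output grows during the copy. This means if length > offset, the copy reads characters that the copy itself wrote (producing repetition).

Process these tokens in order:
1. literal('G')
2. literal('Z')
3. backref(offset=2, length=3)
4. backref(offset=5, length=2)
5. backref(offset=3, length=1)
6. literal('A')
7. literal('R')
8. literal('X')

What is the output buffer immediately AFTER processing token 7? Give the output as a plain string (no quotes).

Answer: GZGZGGZGAR

Derivation:
Token 1: literal('G'). Output: "G"
Token 2: literal('Z'). Output: "GZ"
Token 3: backref(off=2, len=3) (overlapping!). Copied 'GZG' from pos 0. Output: "GZGZG"
Token 4: backref(off=5, len=2). Copied 'GZ' from pos 0. Output: "GZGZGGZ"
Token 5: backref(off=3, len=1). Copied 'G' from pos 4. Output: "GZGZGGZG"
Token 6: literal('A'). Output: "GZGZGGZGA"
Token 7: literal('R'). Output: "GZGZGGZGAR"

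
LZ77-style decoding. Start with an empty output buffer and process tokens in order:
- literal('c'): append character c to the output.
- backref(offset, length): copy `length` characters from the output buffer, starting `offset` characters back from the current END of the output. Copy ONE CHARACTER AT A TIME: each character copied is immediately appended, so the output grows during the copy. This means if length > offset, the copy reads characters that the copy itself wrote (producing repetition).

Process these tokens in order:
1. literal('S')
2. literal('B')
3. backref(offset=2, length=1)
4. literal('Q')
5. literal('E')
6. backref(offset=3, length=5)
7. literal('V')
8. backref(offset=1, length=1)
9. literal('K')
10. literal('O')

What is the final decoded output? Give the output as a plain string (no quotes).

Token 1: literal('S'). Output: "S"
Token 2: literal('B'). Output: "SB"
Token 3: backref(off=2, len=1). Copied 'S' from pos 0. Output: "SBS"
Token 4: literal('Q'). Output: "SBSQ"
Token 5: literal('E'). Output: "SBSQE"
Token 6: backref(off=3, len=5) (overlapping!). Copied 'SQESQ' from pos 2. Output: "SBSQESQESQ"
Token 7: literal('V'). Output: "SBSQESQESQV"
Token 8: backref(off=1, len=1). Copied 'V' from pos 10. Output: "SBSQESQESQVV"
Token 9: literal('K'). Output: "SBSQESQESQVVK"
Token 10: literal('O'). Output: "SBSQESQESQVVKO"

Answer: SBSQESQESQVVKO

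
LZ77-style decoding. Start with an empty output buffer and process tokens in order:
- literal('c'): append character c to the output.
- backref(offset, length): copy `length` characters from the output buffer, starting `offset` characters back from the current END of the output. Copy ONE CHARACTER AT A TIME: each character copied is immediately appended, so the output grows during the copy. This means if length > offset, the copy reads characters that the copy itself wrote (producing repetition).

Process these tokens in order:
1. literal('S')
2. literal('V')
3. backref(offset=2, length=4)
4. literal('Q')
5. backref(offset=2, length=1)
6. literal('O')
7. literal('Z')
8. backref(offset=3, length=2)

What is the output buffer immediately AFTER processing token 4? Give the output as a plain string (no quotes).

Token 1: literal('S'). Output: "S"
Token 2: literal('V'). Output: "SV"
Token 3: backref(off=2, len=4) (overlapping!). Copied 'SVSV' from pos 0. Output: "SVSVSV"
Token 4: literal('Q'). Output: "SVSVSVQ"

Answer: SVSVSVQ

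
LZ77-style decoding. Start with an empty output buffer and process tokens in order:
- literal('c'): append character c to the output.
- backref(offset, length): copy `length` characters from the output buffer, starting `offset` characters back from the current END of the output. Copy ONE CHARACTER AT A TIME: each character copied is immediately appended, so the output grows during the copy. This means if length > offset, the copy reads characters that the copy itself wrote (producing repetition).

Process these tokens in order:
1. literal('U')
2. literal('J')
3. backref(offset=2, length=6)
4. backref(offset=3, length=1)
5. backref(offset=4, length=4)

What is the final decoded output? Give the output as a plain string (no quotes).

Token 1: literal('U'). Output: "U"
Token 2: literal('J'). Output: "UJ"
Token 3: backref(off=2, len=6) (overlapping!). Copied 'UJUJUJ' from pos 0. Output: "UJUJUJUJ"
Token 4: backref(off=3, len=1). Copied 'J' from pos 5. Output: "UJUJUJUJJ"
Token 5: backref(off=4, len=4). Copied 'JUJJ' from pos 5. Output: "UJUJUJUJJJUJJ"

Answer: UJUJUJUJJJUJJ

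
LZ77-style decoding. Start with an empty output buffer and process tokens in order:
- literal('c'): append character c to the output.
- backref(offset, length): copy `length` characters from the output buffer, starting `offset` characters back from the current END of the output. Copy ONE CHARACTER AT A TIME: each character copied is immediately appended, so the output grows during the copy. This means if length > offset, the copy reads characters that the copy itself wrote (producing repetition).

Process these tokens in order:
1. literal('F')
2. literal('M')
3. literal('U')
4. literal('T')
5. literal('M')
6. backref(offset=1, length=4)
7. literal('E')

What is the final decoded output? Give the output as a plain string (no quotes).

Token 1: literal('F'). Output: "F"
Token 2: literal('M'). Output: "FM"
Token 3: literal('U'). Output: "FMU"
Token 4: literal('T'). Output: "FMUT"
Token 5: literal('M'). Output: "FMUTM"
Token 6: backref(off=1, len=4) (overlapping!). Copied 'MMMM' from pos 4. Output: "FMUTMMMMM"
Token 7: literal('E'). Output: "FMUTMMMMME"

Answer: FMUTMMMMME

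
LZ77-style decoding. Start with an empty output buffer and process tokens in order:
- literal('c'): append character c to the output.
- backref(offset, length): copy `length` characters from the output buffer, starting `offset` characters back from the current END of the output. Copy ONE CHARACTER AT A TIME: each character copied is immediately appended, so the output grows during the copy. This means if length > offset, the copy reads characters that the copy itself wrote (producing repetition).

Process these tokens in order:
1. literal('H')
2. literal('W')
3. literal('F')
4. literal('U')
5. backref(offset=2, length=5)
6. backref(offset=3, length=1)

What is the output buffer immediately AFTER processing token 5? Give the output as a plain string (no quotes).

Answer: HWFUFUFUF

Derivation:
Token 1: literal('H'). Output: "H"
Token 2: literal('W'). Output: "HW"
Token 3: literal('F'). Output: "HWF"
Token 4: literal('U'). Output: "HWFU"
Token 5: backref(off=2, len=5) (overlapping!). Copied 'FUFUF' from pos 2. Output: "HWFUFUFUF"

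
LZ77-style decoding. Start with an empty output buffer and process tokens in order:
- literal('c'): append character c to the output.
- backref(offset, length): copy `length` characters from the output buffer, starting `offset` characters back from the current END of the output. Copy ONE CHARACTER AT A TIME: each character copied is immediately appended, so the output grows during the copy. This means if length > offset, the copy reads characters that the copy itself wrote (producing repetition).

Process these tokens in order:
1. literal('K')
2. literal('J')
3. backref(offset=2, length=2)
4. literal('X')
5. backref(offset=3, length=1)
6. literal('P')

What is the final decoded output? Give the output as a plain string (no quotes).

Token 1: literal('K'). Output: "K"
Token 2: literal('J'). Output: "KJ"
Token 3: backref(off=2, len=2). Copied 'KJ' from pos 0. Output: "KJKJ"
Token 4: literal('X'). Output: "KJKJX"
Token 5: backref(off=3, len=1). Copied 'K' from pos 2. Output: "KJKJXK"
Token 6: literal('P'). Output: "KJKJXKP"

Answer: KJKJXKP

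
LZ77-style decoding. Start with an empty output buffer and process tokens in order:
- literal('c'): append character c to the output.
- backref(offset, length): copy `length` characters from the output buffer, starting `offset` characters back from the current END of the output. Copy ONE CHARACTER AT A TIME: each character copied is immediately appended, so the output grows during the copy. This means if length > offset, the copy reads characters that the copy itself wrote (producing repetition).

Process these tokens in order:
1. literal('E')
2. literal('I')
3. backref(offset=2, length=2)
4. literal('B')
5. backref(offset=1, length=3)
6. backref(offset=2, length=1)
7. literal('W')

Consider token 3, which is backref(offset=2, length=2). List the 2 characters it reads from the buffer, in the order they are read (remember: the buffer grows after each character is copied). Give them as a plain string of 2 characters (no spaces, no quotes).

Answer: EI

Derivation:
Token 1: literal('E'). Output: "E"
Token 2: literal('I'). Output: "EI"
Token 3: backref(off=2, len=2). Buffer before: "EI" (len 2)
  byte 1: read out[0]='E', append. Buffer now: "EIE"
  byte 2: read out[1]='I', append. Buffer now: "EIEI"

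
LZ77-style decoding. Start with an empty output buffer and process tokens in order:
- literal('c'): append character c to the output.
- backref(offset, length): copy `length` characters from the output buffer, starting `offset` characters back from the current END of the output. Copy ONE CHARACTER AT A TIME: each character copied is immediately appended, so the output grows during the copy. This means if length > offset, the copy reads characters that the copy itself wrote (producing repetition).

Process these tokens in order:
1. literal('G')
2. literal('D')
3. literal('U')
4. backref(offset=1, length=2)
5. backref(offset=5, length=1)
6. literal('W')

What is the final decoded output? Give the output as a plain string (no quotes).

Answer: GDUUUGW

Derivation:
Token 1: literal('G'). Output: "G"
Token 2: literal('D'). Output: "GD"
Token 3: literal('U'). Output: "GDU"
Token 4: backref(off=1, len=2) (overlapping!). Copied 'UU' from pos 2. Output: "GDUUU"
Token 5: backref(off=5, len=1). Copied 'G' from pos 0. Output: "GDUUUG"
Token 6: literal('W'). Output: "GDUUUGW"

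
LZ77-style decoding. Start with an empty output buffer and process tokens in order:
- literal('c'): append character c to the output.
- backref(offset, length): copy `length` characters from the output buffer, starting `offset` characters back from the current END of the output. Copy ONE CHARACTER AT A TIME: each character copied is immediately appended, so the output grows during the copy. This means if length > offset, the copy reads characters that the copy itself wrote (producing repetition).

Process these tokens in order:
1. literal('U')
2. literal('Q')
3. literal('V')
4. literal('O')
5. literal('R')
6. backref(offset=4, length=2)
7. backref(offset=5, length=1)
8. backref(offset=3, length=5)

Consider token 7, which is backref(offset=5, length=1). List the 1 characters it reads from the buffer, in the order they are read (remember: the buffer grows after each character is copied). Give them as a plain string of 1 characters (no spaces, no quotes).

Answer: V

Derivation:
Token 1: literal('U'). Output: "U"
Token 2: literal('Q'). Output: "UQ"
Token 3: literal('V'). Output: "UQV"
Token 4: literal('O'). Output: "UQVO"
Token 5: literal('R'). Output: "UQVOR"
Token 6: backref(off=4, len=2). Copied 'QV' from pos 1. Output: "UQVORQV"
Token 7: backref(off=5, len=1). Buffer before: "UQVORQV" (len 7)
  byte 1: read out[2]='V', append. Buffer now: "UQVORQVV"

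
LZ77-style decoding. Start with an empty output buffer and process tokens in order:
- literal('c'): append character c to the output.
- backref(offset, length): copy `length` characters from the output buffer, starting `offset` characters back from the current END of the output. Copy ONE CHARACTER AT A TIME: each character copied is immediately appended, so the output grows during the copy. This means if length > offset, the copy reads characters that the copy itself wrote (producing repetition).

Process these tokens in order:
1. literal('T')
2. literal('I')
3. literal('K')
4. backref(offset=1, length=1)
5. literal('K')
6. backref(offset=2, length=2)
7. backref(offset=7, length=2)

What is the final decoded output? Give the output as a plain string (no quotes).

Answer: TIKKKKKTI

Derivation:
Token 1: literal('T'). Output: "T"
Token 2: literal('I'). Output: "TI"
Token 3: literal('K'). Output: "TIK"
Token 4: backref(off=1, len=1). Copied 'K' from pos 2. Output: "TIKK"
Token 5: literal('K'). Output: "TIKKK"
Token 6: backref(off=2, len=2). Copied 'KK' from pos 3. Output: "TIKKKKK"
Token 7: backref(off=7, len=2). Copied 'TI' from pos 0. Output: "TIKKKKKTI"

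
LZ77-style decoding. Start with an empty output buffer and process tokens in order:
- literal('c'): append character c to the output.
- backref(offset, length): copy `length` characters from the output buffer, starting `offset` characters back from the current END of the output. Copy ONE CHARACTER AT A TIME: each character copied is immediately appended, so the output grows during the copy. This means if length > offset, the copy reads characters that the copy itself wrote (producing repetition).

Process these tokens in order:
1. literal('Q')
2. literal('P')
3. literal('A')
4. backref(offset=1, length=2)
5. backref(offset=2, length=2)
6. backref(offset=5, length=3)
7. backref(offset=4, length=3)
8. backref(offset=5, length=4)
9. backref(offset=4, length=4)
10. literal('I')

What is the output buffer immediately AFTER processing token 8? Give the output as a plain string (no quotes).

Token 1: literal('Q'). Output: "Q"
Token 2: literal('P'). Output: "QP"
Token 3: literal('A'). Output: "QPA"
Token 4: backref(off=1, len=2) (overlapping!). Copied 'AA' from pos 2. Output: "QPAAA"
Token 5: backref(off=2, len=2). Copied 'AA' from pos 3. Output: "QPAAAAA"
Token 6: backref(off=5, len=3). Copied 'AAA' from pos 2. Output: "QPAAAAAAAA"
Token 7: backref(off=4, len=3). Copied 'AAA' from pos 6. Output: "QPAAAAAAAAAAA"
Token 8: backref(off=5, len=4). Copied 'AAAA' from pos 8. Output: "QPAAAAAAAAAAAAAAA"

Answer: QPAAAAAAAAAAAAAAA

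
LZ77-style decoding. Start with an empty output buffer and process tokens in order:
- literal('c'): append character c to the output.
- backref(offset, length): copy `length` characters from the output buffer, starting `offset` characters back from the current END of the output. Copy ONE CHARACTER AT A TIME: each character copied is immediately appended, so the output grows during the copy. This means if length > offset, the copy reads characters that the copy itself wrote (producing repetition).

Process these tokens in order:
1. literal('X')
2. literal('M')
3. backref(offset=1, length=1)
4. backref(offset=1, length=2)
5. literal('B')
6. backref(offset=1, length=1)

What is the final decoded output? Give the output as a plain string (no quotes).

Token 1: literal('X'). Output: "X"
Token 2: literal('M'). Output: "XM"
Token 3: backref(off=1, len=1). Copied 'M' from pos 1. Output: "XMM"
Token 4: backref(off=1, len=2) (overlapping!). Copied 'MM' from pos 2. Output: "XMMMM"
Token 5: literal('B'). Output: "XMMMMB"
Token 6: backref(off=1, len=1). Copied 'B' from pos 5. Output: "XMMMMBB"

Answer: XMMMMBB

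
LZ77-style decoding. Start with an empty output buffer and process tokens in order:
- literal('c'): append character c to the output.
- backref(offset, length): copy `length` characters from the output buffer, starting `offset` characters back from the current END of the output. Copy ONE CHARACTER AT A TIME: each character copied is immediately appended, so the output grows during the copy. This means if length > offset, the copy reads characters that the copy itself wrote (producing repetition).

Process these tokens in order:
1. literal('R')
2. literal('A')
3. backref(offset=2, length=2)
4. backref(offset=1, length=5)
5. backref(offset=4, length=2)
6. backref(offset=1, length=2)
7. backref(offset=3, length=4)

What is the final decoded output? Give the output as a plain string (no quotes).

Token 1: literal('R'). Output: "R"
Token 2: literal('A'). Output: "RA"
Token 3: backref(off=2, len=2). Copied 'RA' from pos 0. Output: "RARA"
Token 4: backref(off=1, len=5) (overlapping!). Copied 'AAAAA' from pos 3. Output: "RARAAAAAA"
Token 5: backref(off=4, len=2). Copied 'AA' from pos 5. Output: "RARAAAAAAAA"
Token 6: backref(off=1, len=2) (overlapping!). Copied 'AA' from pos 10. Output: "RARAAAAAAAAAA"
Token 7: backref(off=3, len=4) (overlapping!). Copied 'AAAA' from pos 10. Output: "RARAAAAAAAAAAAAAA"

Answer: RARAAAAAAAAAAAAAA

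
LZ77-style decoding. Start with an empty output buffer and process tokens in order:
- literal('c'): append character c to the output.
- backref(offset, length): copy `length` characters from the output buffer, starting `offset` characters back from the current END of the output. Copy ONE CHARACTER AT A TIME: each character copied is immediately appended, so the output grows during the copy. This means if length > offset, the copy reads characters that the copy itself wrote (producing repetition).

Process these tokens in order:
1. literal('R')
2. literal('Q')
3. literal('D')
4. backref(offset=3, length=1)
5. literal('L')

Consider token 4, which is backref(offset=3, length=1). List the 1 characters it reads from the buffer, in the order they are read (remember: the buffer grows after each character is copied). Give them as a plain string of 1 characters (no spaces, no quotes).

Token 1: literal('R'). Output: "R"
Token 2: literal('Q'). Output: "RQ"
Token 3: literal('D'). Output: "RQD"
Token 4: backref(off=3, len=1). Buffer before: "RQD" (len 3)
  byte 1: read out[0]='R', append. Buffer now: "RQDR"

Answer: R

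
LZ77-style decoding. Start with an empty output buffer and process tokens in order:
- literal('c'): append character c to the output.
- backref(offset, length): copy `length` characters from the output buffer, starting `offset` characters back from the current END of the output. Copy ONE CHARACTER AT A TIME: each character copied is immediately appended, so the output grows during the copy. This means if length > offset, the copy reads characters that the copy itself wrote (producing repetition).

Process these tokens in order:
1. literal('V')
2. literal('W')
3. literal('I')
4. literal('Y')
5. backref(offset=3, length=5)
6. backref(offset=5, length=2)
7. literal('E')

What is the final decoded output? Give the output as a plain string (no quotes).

Token 1: literal('V'). Output: "V"
Token 2: literal('W'). Output: "VW"
Token 3: literal('I'). Output: "VWI"
Token 4: literal('Y'). Output: "VWIY"
Token 5: backref(off=3, len=5) (overlapping!). Copied 'WIYWI' from pos 1. Output: "VWIYWIYWI"
Token 6: backref(off=5, len=2). Copied 'WI' from pos 4. Output: "VWIYWIYWIWI"
Token 7: literal('E'). Output: "VWIYWIYWIWIE"

Answer: VWIYWIYWIWIE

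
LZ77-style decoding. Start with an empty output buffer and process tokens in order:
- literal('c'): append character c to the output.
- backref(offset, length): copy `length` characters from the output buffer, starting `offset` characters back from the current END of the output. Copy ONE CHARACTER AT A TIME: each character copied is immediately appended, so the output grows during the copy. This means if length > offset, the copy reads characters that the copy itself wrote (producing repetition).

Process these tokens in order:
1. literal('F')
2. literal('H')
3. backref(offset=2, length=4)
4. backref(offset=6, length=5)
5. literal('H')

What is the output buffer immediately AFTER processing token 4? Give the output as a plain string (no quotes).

Token 1: literal('F'). Output: "F"
Token 2: literal('H'). Output: "FH"
Token 3: backref(off=2, len=4) (overlapping!). Copied 'FHFH' from pos 0. Output: "FHFHFH"
Token 4: backref(off=6, len=5). Copied 'FHFHF' from pos 0. Output: "FHFHFHFHFHF"

Answer: FHFHFHFHFHF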